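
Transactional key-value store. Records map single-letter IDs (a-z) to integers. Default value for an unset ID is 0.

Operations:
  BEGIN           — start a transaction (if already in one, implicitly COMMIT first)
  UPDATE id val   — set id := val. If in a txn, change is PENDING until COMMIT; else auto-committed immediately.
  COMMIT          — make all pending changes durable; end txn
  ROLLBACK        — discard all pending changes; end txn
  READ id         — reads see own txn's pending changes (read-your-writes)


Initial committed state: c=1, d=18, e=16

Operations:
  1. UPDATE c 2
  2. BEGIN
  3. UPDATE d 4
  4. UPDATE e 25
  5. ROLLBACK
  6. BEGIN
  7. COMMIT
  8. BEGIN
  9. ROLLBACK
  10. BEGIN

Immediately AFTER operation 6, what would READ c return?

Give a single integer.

Initial committed: {c=1, d=18, e=16}
Op 1: UPDATE c=2 (auto-commit; committed c=2)
Op 2: BEGIN: in_txn=True, pending={}
Op 3: UPDATE d=4 (pending; pending now {d=4})
Op 4: UPDATE e=25 (pending; pending now {d=4, e=25})
Op 5: ROLLBACK: discarded pending ['d', 'e']; in_txn=False
Op 6: BEGIN: in_txn=True, pending={}
After op 6: visible(c) = 2 (pending={}, committed={c=2, d=18, e=16})

Answer: 2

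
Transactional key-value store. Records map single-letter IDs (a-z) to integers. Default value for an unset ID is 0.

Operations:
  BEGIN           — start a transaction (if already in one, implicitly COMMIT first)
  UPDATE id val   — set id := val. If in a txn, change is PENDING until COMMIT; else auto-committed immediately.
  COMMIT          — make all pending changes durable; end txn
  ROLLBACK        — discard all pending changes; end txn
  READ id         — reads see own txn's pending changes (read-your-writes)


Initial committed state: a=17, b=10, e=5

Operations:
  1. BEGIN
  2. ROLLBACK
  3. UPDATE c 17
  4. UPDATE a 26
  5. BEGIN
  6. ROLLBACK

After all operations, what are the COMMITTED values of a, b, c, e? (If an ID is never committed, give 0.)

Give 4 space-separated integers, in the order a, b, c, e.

Answer: 26 10 17 5

Derivation:
Initial committed: {a=17, b=10, e=5}
Op 1: BEGIN: in_txn=True, pending={}
Op 2: ROLLBACK: discarded pending []; in_txn=False
Op 3: UPDATE c=17 (auto-commit; committed c=17)
Op 4: UPDATE a=26 (auto-commit; committed a=26)
Op 5: BEGIN: in_txn=True, pending={}
Op 6: ROLLBACK: discarded pending []; in_txn=False
Final committed: {a=26, b=10, c=17, e=5}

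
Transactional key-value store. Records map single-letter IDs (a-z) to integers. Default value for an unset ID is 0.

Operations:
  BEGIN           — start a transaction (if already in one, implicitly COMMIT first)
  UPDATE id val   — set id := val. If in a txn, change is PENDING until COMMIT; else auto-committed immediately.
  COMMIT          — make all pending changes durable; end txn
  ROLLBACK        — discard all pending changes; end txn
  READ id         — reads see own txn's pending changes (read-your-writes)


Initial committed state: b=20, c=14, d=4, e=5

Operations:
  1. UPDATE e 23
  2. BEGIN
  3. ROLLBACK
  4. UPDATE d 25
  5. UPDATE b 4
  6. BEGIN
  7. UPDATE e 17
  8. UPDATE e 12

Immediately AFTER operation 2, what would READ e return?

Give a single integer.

Answer: 23

Derivation:
Initial committed: {b=20, c=14, d=4, e=5}
Op 1: UPDATE e=23 (auto-commit; committed e=23)
Op 2: BEGIN: in_txn=True, pending={}
After op 2: visible(e) = 23 (pending={}, committed={b=20, c=14, d=4, e=23})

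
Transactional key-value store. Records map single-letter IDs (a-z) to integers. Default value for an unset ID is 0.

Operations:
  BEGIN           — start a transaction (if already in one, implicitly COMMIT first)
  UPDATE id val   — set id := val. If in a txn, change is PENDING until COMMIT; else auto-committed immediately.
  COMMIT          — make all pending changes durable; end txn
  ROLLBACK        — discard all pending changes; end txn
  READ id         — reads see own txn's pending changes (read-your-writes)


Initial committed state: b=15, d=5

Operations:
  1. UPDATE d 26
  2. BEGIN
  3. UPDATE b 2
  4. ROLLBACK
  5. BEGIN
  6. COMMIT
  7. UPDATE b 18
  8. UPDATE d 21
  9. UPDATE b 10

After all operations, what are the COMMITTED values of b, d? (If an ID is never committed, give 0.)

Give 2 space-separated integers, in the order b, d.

Answer: 10 21

Derivation:
Initial committed: {b=15, d=5}
Op 1: UPDATE d=26 (auto-commit; committed d=26)
Op 2: BEGIN: in_txn=True, pending={}
Op 3: UPDATE b=2 (pending; pending now {b=2})
Op 4: ROLLBACK: discarded pending ['b']; in_txn=False
Op 5: BEGIN: in_txn=True, pending={}
Op 6: COMMIT: merged [] into committed; committed now {b=15, d=26}
Op 7: UPDATE b=18 (auto-commit; committed b=18)
Op 8: UPDATE d=21 (auto-commit; committed d=21)
Op 9: UPDATE b=10 (auto-commit; committed b=10)
Final committed: {b=10, d=21}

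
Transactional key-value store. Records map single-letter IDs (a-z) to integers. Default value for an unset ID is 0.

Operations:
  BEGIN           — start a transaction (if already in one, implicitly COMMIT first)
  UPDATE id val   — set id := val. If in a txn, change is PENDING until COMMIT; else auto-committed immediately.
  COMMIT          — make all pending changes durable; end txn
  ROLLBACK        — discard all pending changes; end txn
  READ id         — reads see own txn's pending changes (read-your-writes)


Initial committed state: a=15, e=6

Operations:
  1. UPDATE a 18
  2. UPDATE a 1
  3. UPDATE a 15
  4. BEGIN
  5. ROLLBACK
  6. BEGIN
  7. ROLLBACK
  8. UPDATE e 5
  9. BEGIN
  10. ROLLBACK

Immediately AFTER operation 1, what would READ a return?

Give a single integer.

Initial committed: {a=15, e=6}
Op 1: UPDATE a=18 (auto-commit; committed a=18)
After op 1: visible(a) = 18 (pending={}, committed={a=18, e=6})

Answer: 18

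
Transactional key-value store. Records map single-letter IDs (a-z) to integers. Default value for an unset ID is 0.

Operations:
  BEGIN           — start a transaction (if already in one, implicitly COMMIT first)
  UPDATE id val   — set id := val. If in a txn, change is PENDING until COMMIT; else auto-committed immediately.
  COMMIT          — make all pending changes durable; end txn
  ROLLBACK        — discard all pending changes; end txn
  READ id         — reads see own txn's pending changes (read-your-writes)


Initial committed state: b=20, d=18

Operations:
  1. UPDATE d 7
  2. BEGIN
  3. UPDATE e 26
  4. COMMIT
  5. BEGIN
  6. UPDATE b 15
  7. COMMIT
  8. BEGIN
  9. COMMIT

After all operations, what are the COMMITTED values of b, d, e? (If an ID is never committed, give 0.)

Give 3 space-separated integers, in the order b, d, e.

Answer: 15 7 26

Derivation:
Initial committed: {b=20, d=18}
Op 1: UPDATE d=7 (auto-commit; committed d=7)
Op 2: BEGIN: in_txn=True, pending={}
Op 3: UPDATE e=26 (pending; pending now {e=26})
Op 4: COMMIT: merged ['e'] into committed; committed now {b=20, d=7, e=26}
Op 5: BEGIN: in_txn=True, pending={}
Op 6: UPDATE b=15 (pending; pending now {b=15})
Op 7: COMMIT: merged ['b'] into committed; committed now {b=15, d=7, e=26}
Op 8: BEGIN: in_txn=True, pending={}
Op 9: COMMIT: merged [] into committed; committed now {b=15, d=7, e=26}
Final committed: {b=15, d=7, e=26}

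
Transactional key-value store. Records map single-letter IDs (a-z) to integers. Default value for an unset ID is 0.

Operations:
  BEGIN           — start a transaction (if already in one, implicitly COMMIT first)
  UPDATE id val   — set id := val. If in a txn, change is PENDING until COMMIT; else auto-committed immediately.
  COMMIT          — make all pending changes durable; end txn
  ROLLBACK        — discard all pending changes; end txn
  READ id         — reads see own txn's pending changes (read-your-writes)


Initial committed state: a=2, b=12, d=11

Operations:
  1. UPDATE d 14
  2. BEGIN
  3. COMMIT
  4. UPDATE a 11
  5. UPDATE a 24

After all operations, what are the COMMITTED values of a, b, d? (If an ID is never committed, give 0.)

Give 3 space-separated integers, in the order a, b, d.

Answer: 24 12 14

Derivation:
Initial committed: {a=2, b=12, d=11}
Op 1: UPDATE d=14 (auto-commit; committed d=14)
Op 2: BEGIN: in_txn=True, pending={}
Op 3: COMMIT: merged [] into committed; committed now {a=2, b=12, d=14}
Op 4: UPDATE a=11 (auto-commit; committed a=11)
Op 5: UPDATE a=24 (auto-commit; committed a=24)
Final committed: {a=24, b=12, d=14}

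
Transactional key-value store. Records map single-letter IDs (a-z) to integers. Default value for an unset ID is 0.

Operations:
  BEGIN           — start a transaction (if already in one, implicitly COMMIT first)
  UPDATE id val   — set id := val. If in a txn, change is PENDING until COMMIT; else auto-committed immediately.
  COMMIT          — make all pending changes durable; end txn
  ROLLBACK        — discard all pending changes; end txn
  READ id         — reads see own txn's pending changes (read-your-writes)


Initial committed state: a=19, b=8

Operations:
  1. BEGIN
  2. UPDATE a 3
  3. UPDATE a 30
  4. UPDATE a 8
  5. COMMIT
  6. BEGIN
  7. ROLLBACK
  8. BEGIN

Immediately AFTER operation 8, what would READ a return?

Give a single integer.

Initial committed: {a=19, b=8}
Op 1: BEGIN: in_txn=True, pending={}
Op 2: UPDATE a=3 (pending; pending now {a=3})
Op 3: UPDATE a=30 (pending; pending now {a=30})
Op 4: UPDATE a=8 (pending; pending now {a=8})
Op 5: COMMIT: merged ['a'] into committed; committed now {a=8, b=8}
Op 6: BEGIN: in_txn=True, pending={}
Op 7: ROLLBACK: discarded pending []; in_txn=False
Op 8: BEGIN: in_txn=True, pending={}
After op 8: visible(a) = 8 (pending={}, committed={a=8, b=8})

Answer: 8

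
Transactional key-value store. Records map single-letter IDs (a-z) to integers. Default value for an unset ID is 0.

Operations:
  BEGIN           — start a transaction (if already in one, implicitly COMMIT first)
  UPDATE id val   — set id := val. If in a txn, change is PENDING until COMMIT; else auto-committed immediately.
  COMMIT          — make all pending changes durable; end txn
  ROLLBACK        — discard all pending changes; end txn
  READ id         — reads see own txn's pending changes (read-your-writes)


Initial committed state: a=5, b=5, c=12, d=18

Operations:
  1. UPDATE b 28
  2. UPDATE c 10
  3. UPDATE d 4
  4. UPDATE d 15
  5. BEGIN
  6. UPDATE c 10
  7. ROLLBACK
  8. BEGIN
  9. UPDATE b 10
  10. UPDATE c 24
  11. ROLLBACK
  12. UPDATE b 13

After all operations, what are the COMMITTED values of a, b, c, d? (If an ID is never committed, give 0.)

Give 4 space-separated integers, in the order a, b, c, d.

Initial committed: {a=5, b=5, c=12, d=18}
Op 1: UPDATE b=28 (auto-commit; committed b=28)
Op 2: UPDATE c=10 (auto-commit; committed c=10)
Op 3: UPDATE d=4 (auto-commit; committed d=4)
Op 4: UPDATE d=15 (auto-commit; committed d=15)
Op 5: BEGIN: in_txn=True, pending={}
Op 6: UPDATE c=10 (pending; pending now {c=10})
Op 7: ROLLBACK: discarded pending ['c']; in_txn=False
Op 8: BEGIN: in_txn=True, pending={}
Op 9: UPDATE b=10 (pending; pending now {b=10})
Op 10: UPDATE c=24 (pending; pending now {b=10, c=24})
Op 11: ROLLBACK: discarded pending ['b', 'c']; in_txn=False
Op 12: UPDATE b=13 (auto-commit; committed b=13)
Final committed: {a=5, b=13, c=10, d=15}

Answer: 5 13 10 15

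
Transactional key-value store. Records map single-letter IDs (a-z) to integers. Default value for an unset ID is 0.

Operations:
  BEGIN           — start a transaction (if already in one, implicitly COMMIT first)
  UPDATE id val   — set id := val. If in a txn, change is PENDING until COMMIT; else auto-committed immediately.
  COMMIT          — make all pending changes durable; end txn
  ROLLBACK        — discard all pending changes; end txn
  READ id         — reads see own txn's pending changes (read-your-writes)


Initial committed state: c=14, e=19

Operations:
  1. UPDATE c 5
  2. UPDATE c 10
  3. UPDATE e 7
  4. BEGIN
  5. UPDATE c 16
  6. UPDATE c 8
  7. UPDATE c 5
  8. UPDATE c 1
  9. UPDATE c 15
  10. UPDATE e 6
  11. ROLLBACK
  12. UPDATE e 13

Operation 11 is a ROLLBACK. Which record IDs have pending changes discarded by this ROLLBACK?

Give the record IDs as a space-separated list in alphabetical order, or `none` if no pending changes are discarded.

Initial committed: {c=14, e=19}
Op 1: UPDATE c=5 (auto-commit; committed c=5)
Op 2: UPDATE c=10 (auto-commit; committed c=10)
Op 3: UPDATE e=7 (auto-commit; committed e=7)
Op 4: BEGIN: in_txn=True, pending={}
Op 5: UPDATE c=16 (pending; pending now {c=16})
Op 6: UPDATE c=8 (pending; pending now {c=8})
Op 7: UPDATE c=5 (pending; pending now {c=5})
Op 8: UPDATE c=1 (pending; pending now {c=1})
Op 9: UPDATE c=15 (pending; pending now {c=15})
Op 10: UPDATE e=6 (pending; pending now {c=15, e=6})
Op 11: ROLLBACK: discarded pending ['c', 'e']; in_txn=False
Op 12: UPDATE e=13 (auto-commit; committed e=13)
ROLLBACK at op 11 discards: ['c', 'e']

Answer: c e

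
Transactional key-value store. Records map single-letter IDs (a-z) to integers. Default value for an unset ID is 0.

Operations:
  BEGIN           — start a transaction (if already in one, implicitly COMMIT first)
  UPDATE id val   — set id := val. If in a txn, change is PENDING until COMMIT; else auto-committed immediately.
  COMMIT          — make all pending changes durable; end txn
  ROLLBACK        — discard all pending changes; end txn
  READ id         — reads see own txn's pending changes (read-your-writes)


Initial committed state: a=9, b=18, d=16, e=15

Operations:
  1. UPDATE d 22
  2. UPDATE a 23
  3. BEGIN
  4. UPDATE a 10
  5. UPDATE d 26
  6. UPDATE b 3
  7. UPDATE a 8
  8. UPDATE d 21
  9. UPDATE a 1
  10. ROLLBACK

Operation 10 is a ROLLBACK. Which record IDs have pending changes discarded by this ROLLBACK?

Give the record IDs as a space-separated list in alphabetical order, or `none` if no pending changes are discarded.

Initial committed: {a=9, b=18, d=16, e=15}
Op 1: UPDATE d=22 (auto-commit; committed d=22)
Op 2: UPDATE a=23 (auto-commit; committed a=23)
Op 3: BEGIN: in_txn=True, pending={}
Op 4: UPDATE a=10 (pending; pending now {a=10})
Op 5: UPDATE d=26 (pending; pending now {a=10, d=26})
Op 6: UPDATE b=3 (pending; pending now {a=10, b=3, d=26})
Op 7: UPDATE a=8 (pending; pending now {a=8, b=3, d=26})
Op 8: UPDATE d=21 (pending; pending now {a=8, b=3, d=21})
Op 9: UPDATE a=1 (pending; pending now {a=1, b=3, d=21})
Op 10: ROLLBACK: discarded pending ['a', 'b', 'd']; in_txn=False
ROLLBACK at op 10 discards: ['a', 'b', 'd']

Answer: a b d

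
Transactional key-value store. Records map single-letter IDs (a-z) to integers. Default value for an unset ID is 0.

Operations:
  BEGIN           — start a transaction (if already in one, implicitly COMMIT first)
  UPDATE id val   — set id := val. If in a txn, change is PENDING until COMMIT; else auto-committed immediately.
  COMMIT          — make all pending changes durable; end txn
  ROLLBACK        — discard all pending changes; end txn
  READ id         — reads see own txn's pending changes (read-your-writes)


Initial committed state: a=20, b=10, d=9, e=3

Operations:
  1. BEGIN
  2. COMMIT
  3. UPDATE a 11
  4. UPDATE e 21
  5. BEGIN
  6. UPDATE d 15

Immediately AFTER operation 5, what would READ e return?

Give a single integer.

Answer: 21

Derivation:
Initial committed: {a=20, b=10, d=9, e=3}
Op 1: BEGIN: in_txn=True, pending={}
Op 2: COMMIT: merged [] into committed; committed now {a=20, b=10, d=9, e=3}
Op 3: UPDATE a=11 (auto-commit; committed a=11)
Op 4: UPDATE e=21 (auto-commit; committed e=21)
Op 5: BEGIN: in_txn=True, pending={}
After op 5: visible(e) = 21 (pending={}, committed={a=11, b=10, d=9, e=21})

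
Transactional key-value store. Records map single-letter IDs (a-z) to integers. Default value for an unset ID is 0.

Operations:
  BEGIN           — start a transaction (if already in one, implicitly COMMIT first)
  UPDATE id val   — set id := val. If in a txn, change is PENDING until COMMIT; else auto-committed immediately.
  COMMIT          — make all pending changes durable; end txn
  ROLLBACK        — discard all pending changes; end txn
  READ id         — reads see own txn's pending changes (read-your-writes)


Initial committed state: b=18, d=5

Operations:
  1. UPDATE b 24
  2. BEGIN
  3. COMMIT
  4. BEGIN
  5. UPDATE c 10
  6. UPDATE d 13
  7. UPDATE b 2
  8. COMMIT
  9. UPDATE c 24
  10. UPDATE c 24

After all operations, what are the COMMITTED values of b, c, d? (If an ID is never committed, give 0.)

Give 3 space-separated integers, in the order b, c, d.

Answer: 2 24 13

Derivation:
Initial committed: {b=18, d=5}
Op 1: UPDATE b=24 (auto-commit; committed b=24)
Op 2: BEGIN: in_txn=True, pending={}
Op 3: COMMIT: merged [] into committed; committed now {b=24, d=5}
Op 4: BEGIN: in_txn=True, pending={}
Op 5: UPDATE c=10 (pending; pending now {c=10})
Op 6: UPDATE d=13 (pending; pending now {c=10, d=13})
Op 7: UPDATE b=2 (pending; pending now {b=2, c=10, d=13})
Op 8: COMMIT: merged ['b', 'c', 'd'] into committed; committed now {b=2, c=10, d=13}
Op 9: UPDATE c=24 (auto-commit; committed c=24)
Op 10: UPDATE c=24 (auto-commit; committed c=24)
Final committed: {b=2, c=24, d=13}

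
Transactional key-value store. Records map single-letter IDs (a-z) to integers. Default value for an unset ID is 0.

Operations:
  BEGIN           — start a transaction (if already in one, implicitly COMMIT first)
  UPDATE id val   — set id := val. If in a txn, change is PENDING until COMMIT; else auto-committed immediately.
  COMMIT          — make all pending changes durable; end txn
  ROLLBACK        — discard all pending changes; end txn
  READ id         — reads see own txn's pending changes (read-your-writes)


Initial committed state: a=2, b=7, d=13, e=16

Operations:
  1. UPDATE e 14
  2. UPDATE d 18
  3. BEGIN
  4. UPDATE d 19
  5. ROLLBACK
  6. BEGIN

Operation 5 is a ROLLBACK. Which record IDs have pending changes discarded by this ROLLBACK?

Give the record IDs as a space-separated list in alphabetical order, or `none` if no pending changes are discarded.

Answer: d

Derivation:
Initial committed: {a=2, b=7, d=13, e=16}
Op 1: UPDATE e=14 (auto-commit; committed e=14)
Op 2: UPDATE d=18 (auto-commit; committed d=18)
Op 3: BEGIN: in_txn=True, pending={}
Op 4: UPDATE d=19 (pending; pending now {d=19})
Op 5: ROLLBACK: discarded pending ['d']; in_txn=False
Op 6: BEGIN: in_txn=True, pending={}
ROLLBACK at op 5 discards: ['d']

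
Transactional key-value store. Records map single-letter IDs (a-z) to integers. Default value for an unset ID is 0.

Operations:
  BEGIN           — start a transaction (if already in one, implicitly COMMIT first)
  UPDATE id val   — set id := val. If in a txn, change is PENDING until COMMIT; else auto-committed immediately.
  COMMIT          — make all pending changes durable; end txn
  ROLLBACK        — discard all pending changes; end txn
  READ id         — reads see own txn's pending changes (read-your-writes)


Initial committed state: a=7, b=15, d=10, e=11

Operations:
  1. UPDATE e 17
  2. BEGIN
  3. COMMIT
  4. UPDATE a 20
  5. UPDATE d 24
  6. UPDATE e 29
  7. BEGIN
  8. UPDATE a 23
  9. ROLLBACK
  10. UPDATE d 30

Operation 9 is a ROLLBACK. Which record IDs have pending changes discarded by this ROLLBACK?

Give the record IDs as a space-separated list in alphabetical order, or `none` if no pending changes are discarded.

Initial committed: {a=7, b=15, d=10, e=11}
Op 1: UPDATE e=17 (auto-commit; committed e=17)
Op 2: BEGIN: in_txn=True, pending={}
Op 3: COMMIT: merged [] into committed; committed now {a=7, b=15, d=10, e=17}
Op 4: UPDATE a=20 (auto-commit; committed a=20)
Op 5: UPDATE d=24 (auto-commit; committed d=24)
Op 6: UPDATE e=29 (auto-commit; committed e=29)
Op 7: BEGIN: in_txn=True, pending={}
Op 8: UPDATE a=23 (pending; pending now {a=23})
Op 9: ROLLBACK: discarded pending ['a']; in_txn=False
Op 10: UPDATE d=30 (auto-commit; committed d=30)
ROLLBACK at op 9 discards: ['a']

Answer: a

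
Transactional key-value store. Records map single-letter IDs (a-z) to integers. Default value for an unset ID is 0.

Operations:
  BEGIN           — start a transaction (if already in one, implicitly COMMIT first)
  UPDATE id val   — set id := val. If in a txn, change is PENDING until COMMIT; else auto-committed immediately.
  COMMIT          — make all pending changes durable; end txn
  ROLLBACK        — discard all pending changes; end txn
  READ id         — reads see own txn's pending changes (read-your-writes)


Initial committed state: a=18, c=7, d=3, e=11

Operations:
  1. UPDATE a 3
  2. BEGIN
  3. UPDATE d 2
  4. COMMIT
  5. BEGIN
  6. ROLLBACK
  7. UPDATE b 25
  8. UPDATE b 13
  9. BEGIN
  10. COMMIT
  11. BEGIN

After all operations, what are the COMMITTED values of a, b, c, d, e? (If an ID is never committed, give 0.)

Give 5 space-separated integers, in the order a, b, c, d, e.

Initial committed: {a=18, c=7, d=3, e=11}
Op 1: UPDATE a=3 (auto-commit; committed a=3)
Op 2: BEGIN: in_txn=True, pending={}
Op 3: UPDATE d=2 (pending; pending now {d=2})
Op 4: COMMIT: merged ['d'] into committed; committed now {a=3, c=7, d=2, e=11}
Op 5: BEGIN: in_txn=True, pending={}
Op 6: ROLLBACK: discarded pending []; in_txn=False
Op 7: UPDATE b=25 (auto-commit; committed b=25)
Op 8: UPDATE b=13 (auto-commit; committed b=13)
Op 9: BEGIN: in_txn=True, pending={}
Op 10: COMMIT: merged [] into committed; committed now {a=3, b=13, c=7, d=2, e=11}
Op 11: BEGIN: in_txn=True, pending={}
Final committed: {a=3, b=13, c=7, d=2, e=11}

Answer: 3 13 7 2 11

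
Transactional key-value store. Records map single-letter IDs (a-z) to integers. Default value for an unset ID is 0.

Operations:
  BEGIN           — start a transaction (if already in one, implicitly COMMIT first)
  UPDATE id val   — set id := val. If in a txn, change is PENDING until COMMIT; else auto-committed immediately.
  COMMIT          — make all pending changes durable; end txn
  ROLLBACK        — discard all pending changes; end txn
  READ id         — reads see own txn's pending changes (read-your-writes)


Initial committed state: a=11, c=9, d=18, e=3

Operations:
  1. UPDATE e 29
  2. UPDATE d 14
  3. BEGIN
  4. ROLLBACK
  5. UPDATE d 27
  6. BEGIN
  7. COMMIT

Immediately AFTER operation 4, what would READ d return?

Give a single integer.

Answer: 14

Derivation:
Initial committed: {a=11, c=9, d=18, e=3}
Op 1: UPDATE e=29 (auto-commit; committed e=29)
Op 2: UPDATE d=14 (auto-commit; committed d=14)
Op 3: BEGIN: in_txn=True, pending={}
Op 4: ROLLBACK: discarded pending []; in_txn=False
After op 4: visible(d) = 14 (pending={}, committed={a=11, c=9, d=14, e=29})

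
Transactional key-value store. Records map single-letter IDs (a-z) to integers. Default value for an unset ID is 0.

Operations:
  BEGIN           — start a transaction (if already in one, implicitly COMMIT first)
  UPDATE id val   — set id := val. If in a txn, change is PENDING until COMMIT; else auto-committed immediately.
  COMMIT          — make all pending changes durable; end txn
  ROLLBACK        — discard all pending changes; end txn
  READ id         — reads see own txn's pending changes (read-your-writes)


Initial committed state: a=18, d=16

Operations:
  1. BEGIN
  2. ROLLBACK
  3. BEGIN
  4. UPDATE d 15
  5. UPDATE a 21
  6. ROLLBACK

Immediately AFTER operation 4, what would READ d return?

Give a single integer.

Answer: 15

Derivation:
Initial committed: {a=18, d=16}
Op 1: BEGIN: in_txn=True, pending={}
Op 2: ROLLBACK: discarded pending []; in_txn=False
Op 3: BEGIN: in_txn=True, pending={}
Op 4: UPDATE d=15 (pending; pending now {d=15})
After op 4: visible(d) = 15 (pending={d=15}, committed={a=18, d=16})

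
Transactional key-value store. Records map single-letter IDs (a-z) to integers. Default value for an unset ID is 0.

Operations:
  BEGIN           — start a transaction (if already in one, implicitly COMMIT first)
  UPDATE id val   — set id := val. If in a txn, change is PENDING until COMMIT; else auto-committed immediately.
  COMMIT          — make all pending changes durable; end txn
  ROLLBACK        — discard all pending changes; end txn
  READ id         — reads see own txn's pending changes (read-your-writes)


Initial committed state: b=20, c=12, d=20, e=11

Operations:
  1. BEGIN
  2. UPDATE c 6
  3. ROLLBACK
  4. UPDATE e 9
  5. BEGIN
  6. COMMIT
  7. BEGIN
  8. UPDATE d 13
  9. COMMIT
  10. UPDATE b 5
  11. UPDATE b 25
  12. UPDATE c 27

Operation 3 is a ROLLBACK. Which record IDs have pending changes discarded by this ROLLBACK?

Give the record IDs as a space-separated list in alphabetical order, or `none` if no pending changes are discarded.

Initial committed: {b=20, c=12, d=20, e=11}
Op 1: BEGIN: in_txn=True, pending={}
Op 2: UPDATE c=6 (pending; pending now {c=6})
Op 3: ROLLBACK: discarded pending ['c']; in_txn=False
Op 4: UPDATE e=9 (auto-commit; committed e=9)
Op 5: BEGIN: in_txn=True, pending={}
Op 6: COMMIT: merged [] into committed; committed now {b=20, c=12, d=20, e=9}
Op 7: BEGIN: in_txn=True, pending={}
Op 8: UPDATE d=13 (pending; pending now {d=13})
Op 9: COMMIT: merged ['d'] into committed; committed now {b=20, c=12, d=13, e=9}
Op 10: UPDATE b=5 (auto-commit; committed b=5)
Op 11: UPDATE b=25 (auto-commit; committed b=25)
Op 12: UPDATE c=27 (auto-commit; committed c=27)
ROLLBACK at op 3 discards: ['c']

Answer: c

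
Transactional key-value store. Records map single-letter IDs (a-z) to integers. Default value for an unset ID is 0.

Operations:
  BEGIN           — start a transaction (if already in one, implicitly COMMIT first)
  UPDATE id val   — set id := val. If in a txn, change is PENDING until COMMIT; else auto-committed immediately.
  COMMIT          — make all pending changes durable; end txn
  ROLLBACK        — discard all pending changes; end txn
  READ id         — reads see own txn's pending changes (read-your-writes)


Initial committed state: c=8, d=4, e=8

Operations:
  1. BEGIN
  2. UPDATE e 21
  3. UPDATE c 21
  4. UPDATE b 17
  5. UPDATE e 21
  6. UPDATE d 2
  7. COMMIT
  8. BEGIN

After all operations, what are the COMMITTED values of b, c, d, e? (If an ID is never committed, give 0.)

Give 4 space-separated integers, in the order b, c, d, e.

Answer: 17 21 2 21

Derivation:
Initial committed: {c=8, d=4, e=8}
Op 1: BEGIN: in_txn=True, pending={}
Op 2: UPDATE e=21 (pending; pending now {e=21})
Op 3: UPDATE c=21 (pending; pending now {c=21, e=21})
Op 4: UPDATE b=17 (pending; pending now {b=17, c=21, e=21})
Op 5: UPDATE e=21 (pending; pending now {b=17, c=21, e=21})
Op 6: UPDATE d=2 (pending; pending now {b=17, c=21, d=2, e=21})
Op 7: COMMIT: merged ['b', 'c', 'd', 'e'] into committed; committed now {b=17, c=21, d=2, e=21}
Op 8: BEGIN: in_txn=True, pending={}
Final committed: {b=17, c=21, d=2, e=21}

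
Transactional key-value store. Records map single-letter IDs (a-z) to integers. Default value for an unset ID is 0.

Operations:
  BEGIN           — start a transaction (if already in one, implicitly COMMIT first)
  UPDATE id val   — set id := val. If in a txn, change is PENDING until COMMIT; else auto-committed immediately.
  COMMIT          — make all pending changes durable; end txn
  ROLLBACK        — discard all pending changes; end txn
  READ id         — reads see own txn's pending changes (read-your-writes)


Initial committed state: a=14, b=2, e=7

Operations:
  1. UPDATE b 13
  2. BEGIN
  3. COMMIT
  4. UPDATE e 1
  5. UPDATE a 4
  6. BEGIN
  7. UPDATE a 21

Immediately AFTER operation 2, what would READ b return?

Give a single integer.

Answer: 13

Derivation:
Initial committed: {a=14, b=2, e=7}
Op 1: UPDATE b=13 (auto-commit; committed b=13)
Op 2: BEGIN: in_txn=True, pending={}
After op 2: visible(b) = 13 (pending={}, committed={a=14, b=13, e=7})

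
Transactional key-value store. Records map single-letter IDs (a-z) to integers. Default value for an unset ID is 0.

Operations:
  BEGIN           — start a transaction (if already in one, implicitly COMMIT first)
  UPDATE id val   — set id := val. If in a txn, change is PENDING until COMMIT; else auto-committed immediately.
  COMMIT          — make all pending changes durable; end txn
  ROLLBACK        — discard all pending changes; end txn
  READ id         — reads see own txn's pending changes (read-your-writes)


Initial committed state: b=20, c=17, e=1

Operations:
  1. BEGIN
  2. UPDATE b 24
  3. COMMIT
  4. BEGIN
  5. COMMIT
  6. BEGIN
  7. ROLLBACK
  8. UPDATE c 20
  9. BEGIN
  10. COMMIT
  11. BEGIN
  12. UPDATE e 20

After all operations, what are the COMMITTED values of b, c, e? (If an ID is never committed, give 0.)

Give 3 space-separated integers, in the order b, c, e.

Initial committed: {b=20, c=17, e=1}
Op 1: BEGIN: in_txn=True, pending={}
Op 2: UPDATE b=24 (pending; pending now {b=24})
Op 3: COMMIT: merged ['b'] into committed; committed now {b=24, c=17, e=1}
Op 4: BEGIN: in_txn=True, pending={}
Op 5: COMMIT: merged [] into committed; committed now {b=24, c=17, e=1}
Op 6: BEGIN: in_txn=True, pending={}
Op 7: ROLLBACK: discarded pending []; in_txn=False
Op 8: UPDATE c=20 (auto-commit; committed c=20)
Op 9: BEGIN: in_txn=True, pending={}
Op 10: COMMIT: merged [] into committed; committed now {b=24, c=20, e=1}
Op 11: BEGIN: in_txn=True, pending={}
Op 12: UPDATE e=20 (pending; pending now {e=20})
Final committed: {b=24, c=20, e=1}

Answer: 24 20 1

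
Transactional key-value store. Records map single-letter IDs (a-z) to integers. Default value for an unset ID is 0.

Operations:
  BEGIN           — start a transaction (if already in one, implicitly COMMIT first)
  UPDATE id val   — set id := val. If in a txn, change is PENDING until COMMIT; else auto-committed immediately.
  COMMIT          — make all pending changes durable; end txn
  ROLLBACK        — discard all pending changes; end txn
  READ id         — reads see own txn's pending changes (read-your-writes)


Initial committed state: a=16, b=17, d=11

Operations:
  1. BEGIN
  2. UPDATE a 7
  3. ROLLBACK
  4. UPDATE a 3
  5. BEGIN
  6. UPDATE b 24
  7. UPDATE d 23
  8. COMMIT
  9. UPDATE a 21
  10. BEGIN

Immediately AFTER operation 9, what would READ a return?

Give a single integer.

Answer: 21

Derivation:
Initial committed: {a=16, b=17, d=11}
Op 1: BEGIN: in_txn=True, pending={}
Op 2: UPDATE a=7 (pending; pending now {a=7})
Op 3: ROLLBACK: discarded pending ['a']; in_txn=False
Op 4: UPDATE a=3 (auto-commit; committed a=3)
Op 5: BEGIN: in_txn=True, pending={}
Op 6: UPDATE b=24 (pending; pending now {b=24})
Op 7: UPDATE d=23 (pending; pending now {b=24, d=23})
Op 8: COMMIT: merged ['b', 'd'] into committed; committed now {a=3, b=24, d=23}
Op 9: UPDATE a=21 (auto-commit; committed a=21)
After op 9: visible(a) = 21 (pending={}, committed={a=21, b=24, d=23})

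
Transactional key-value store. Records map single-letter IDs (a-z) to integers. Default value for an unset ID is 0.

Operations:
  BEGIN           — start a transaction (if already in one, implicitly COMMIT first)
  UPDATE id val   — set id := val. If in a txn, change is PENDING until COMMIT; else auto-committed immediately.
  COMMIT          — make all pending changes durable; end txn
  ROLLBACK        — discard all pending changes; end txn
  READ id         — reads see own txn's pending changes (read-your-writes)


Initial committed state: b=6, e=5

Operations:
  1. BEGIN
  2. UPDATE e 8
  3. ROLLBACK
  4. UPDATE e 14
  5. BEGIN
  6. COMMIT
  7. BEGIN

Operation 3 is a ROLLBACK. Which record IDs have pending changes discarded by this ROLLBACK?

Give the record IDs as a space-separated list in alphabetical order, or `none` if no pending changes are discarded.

Initial committed: {b=6, e=5}
Op 1: BEGIN: in_txn=True, pending={}
Op 2: UPDATE e=8 (pending; pending now {e=8})
Op 3: ROLLBACK: discarded pending ['e']; in_txn=False
Op 4: UPDATE e=14 (auto-commit; committed e=14)
Op 5: BEGIN: in_txn=True, pending={}
Op 6: COMMIT: merged [] into committed; committed now {b=6, e=14}
Op 7: BEGIN: in_txn=True, pending={}
ROLLBACK at op 3 discards: ['e']

Answer: e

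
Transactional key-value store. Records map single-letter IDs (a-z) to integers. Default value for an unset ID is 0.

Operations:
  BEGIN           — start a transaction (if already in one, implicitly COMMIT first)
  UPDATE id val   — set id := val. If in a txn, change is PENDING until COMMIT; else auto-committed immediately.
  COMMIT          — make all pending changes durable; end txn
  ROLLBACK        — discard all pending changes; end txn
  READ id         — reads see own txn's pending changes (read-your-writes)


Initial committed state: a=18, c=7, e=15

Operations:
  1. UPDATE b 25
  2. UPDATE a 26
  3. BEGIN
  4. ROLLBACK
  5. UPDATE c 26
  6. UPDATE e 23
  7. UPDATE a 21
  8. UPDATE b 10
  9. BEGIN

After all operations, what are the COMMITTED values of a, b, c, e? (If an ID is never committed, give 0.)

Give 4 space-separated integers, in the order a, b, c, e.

Initial committed: {a=18, c=7, e=15}
Op 1: UPDATE b=25 (auto-commit; committed b=25)
Op 2: UPDATE a=26 (auto-commit; committed a=26)
Op 3: BEGIN: in_txn=True, pending={}
Op 4: ROLLBACK: discarded pending []; in_txn=False
Op 5: UPDATE c=26 (auto-commit; committed c=26)
Op 6: UPDATE e=23 (auto-commit; committed e=23)
Op 7: UPDATE a=21 (auto-commit; committed a=21)
Op 8: UPDATE b=10 (auto-commit; committed b=10)
Op 9: BEGIN: in_txn=True, pending={}
Final committed: {a=21, b=10, c=26, e=23}

Answer: 21 10 26 23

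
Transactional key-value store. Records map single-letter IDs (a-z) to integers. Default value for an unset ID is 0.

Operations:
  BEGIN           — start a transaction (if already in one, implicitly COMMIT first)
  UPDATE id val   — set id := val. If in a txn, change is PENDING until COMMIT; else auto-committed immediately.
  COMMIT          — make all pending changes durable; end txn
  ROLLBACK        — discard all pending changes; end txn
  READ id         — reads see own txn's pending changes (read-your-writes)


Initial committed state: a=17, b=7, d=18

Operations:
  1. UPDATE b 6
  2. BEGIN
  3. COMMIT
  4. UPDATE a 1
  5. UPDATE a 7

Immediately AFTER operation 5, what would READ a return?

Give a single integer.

Answer: 7

Derivation:
Initial committed: {a=17, b=7, d=18}
Op 1: UPDATE b=6 (auto-commit; committed b=6)
Op 2: BEGIN: in_txn=True, pending={}
Op 3: COMMIT: merged [] into committed; committed now {a=17, b=6, d=18}
Op 4: UPDATE a=1 (auto-commit; committed a=1)
Op 5: UPDATE a=7 (auto-commit; committed a=7)
After op 5: visible(a) = 7 (pending={}, committed={a=7, b=6, d=18})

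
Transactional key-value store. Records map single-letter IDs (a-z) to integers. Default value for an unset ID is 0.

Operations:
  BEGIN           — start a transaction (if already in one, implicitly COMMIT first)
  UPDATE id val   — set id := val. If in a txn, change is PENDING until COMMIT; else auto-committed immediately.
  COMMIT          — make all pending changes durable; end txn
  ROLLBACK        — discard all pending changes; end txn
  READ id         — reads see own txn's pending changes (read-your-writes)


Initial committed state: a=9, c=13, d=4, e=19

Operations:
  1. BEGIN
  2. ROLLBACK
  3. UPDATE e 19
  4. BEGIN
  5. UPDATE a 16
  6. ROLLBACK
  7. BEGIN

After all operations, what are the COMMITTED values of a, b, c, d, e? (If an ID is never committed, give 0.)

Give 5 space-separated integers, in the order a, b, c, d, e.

Answer: 9 0 13 4 19

Derivation:
Initial committed: {a=9, c=13, d=4, e=19}
Op 1: BEGIN: in_txn=True, pending={}
Op 2: ROLLBACK: discarded pending []; in_txn=False
Op 3: UPDATE e=19 (auto-commit; committed e=19)
Op 4: BEGIN: in_txn=True, pending={}
Op 5: UPDATE a=16 (pending; pending now {a=16})
Op 6: ROLLBACK: discarded pending ['a']; in_txn=False
Op 7: BEGIN: in_txn=True, pending={}
Final committed: {a=9, c=13, d=4, e=19}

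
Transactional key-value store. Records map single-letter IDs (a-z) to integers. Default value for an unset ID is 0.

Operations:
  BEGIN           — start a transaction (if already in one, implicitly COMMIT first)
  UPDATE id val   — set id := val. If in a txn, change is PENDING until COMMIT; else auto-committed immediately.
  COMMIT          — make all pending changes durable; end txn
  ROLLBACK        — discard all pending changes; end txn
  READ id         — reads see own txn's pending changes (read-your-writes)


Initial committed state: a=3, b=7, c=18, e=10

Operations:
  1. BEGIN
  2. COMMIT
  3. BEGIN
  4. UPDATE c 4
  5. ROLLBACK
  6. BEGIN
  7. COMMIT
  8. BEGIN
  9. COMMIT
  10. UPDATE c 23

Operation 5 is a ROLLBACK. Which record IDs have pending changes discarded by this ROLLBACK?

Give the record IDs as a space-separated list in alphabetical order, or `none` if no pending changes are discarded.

Initial committed: {a=3, b=7, c=18, e=10}
Op 1: BEGIN: in_txn=True, pending={}
Op 2: COMMIT: merged [] into committed; committed now {a=3, b=7, c=18, e=10}
Op 3: BEGIN: in_txn=True, pending={}
Op 4: UPDATE c=4 (pending; pending now {c=4})
Op 5: ROLLBACK: discarded pending ['c']; in_txn=False
Op 6: BEGIN: in_txn=True, pending={}
Op 7: COMMIT: merged [] into committed; committed now {a=3, b=7, c=18, e=10}
Op 8: BEGIN: in_txn=True, pending={}
Op 9: COMMIT: merged [] into committed; committed now {a=3, b=7, c=18, e=10}
Op 10: UPDATE c=23 (auto-commit; committed c=23)
ROLLBACK at op 5 discards: ['c']

Answer: c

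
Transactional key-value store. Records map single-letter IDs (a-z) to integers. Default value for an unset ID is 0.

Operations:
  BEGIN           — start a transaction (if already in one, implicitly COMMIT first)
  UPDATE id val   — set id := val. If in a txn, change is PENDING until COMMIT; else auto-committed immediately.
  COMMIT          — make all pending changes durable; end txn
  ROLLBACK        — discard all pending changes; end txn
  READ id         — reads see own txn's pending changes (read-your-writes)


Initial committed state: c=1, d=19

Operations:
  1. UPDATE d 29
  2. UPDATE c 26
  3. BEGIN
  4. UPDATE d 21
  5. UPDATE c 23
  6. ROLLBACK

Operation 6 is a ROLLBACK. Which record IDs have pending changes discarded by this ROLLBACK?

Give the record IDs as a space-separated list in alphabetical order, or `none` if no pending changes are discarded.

Initial committed: {c=1, d=19}
Op 1: UPDATE d=29 (auto-commit; committed d=29)
Op 2: UPDATE c=26 (auto-commit; committed c=26)
Op 3: BEGIN: in_txn=True, pending={}
Op 4: UPDATE d=21 (pending; pending now {d=21})
Op 5: UPDATE c=23 (pending; pending now {c=23, d=21})
Op 6: ROLLBACK: discarded pending ['c', 'd']; in_txn=False
ROLLBACK at op 6 discards: ['c', 'd']

Answer: c d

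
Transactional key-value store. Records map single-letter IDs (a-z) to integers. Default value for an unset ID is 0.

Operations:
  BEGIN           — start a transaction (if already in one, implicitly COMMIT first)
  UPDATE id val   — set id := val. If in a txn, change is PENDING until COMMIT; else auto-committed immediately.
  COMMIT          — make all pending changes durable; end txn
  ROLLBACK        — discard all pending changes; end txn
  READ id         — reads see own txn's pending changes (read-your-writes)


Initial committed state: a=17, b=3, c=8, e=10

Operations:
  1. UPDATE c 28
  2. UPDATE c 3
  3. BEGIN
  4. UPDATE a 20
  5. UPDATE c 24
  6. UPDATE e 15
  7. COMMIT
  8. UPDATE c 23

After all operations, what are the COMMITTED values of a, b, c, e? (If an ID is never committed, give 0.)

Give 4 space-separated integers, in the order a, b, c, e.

Initial committed: {a=17, b=3, c=8, e=10}
Op 1: UPDATE c=28 (auto-commit; committed c=28)
Op 2: UPDATE c=3 (auto-commit; committed c=3)
Op 3: BEGIN: in_txn=True, pending={}
Op 4: UPDATE a=20 (pending; pending now {a=20})
Op 5: UPDATE c=24 (pending; pending now {a=20, c=24})
Op 6: UPDATE e=15 (pending; pending now {a=20, c=24, e=15})
Op 7: COMMIT: merged ['a', 'c', 'e'] into committed; committed now {a=20, b=3, c=24, e=15}
Op 8: UPDATE c=23 (auto-commit; committed c=23)
Final committed: {a=20, b=3, c=23, e=15}

Answer: 20 3 23 15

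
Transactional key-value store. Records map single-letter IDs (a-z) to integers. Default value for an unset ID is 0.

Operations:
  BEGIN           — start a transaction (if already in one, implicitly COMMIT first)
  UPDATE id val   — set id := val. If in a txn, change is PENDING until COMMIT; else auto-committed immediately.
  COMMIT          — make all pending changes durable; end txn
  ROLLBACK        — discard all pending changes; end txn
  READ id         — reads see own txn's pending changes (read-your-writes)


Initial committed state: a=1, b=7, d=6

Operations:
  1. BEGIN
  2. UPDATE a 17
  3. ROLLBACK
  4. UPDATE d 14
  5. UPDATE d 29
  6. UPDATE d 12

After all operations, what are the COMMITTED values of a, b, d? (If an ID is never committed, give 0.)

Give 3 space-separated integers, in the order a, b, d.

Answer: 1 7 12

Derivation:
Initial committed: {a=1, b=7, d=6}
Op 1: BEGIN: in_txn=True, pending={}
Op 2: UPDATE a=17 (pending; pending now {a=17})
Op 3: ROLLBACK: discarded pending ['a']; in_txn=False
Op 4: UPDATE d=14 (auto-commit; committed d=14)
Op 5: UPDATE d=29 (auto-commit; committed d=29)
Op 6: UPDATE d=12 (auto-commit; committed d=12)
Final committed: {a=1, b=7, d=12}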